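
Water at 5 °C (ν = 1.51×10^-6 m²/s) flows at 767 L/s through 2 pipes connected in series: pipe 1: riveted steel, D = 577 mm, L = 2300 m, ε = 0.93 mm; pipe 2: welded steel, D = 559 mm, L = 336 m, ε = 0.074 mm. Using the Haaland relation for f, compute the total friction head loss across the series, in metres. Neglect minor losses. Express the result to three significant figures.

H ≈ 43.1 m

Pipe 1: V = 2.933 m/s, Re = 1.12×10^6, ε/D = 0.00161, f = 0.02235, h_1 = f(L/D)V²/2g = 39.06 m
Pipe 2: V = 3.125 m/s, Re = 1.16×10^6, ε/D = 1.32×10^-4, f = 0.01365, h_2 = f(L/D)V²/2g = 4.084 m
Series → Q common, losses add: H = Σh = 43.15 m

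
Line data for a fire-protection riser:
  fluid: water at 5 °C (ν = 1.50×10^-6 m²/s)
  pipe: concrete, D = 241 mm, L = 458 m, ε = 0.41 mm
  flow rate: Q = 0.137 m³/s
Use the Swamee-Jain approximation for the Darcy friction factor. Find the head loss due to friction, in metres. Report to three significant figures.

V = 4Q/(πD²) = 4·0.137/(π·0.241²) = 3.003 m/s
Re = VD/ν = 3.003·0.241/1.50×10^-6 = 4.83×10^5 → turbulent
ε/D = 0.41/241 = 0.00170
Swamee-Jain: f = 0.02299
h_f = f(L/D)V²/(2g) = 0.02299·(458/0.241)·3.003²/(2·9.81) = 20.08 m

h_f ≈ 20.1 m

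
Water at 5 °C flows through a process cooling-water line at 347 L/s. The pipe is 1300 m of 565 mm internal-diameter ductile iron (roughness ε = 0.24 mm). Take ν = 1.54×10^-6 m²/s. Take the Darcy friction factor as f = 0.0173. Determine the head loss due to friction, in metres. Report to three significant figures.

h_f ≈ 3.89 m

V = 4Q/(πD²) = 4·0.347/(π·0.565²) = 1.384 m/s
h_f = f(L/D)V²/(2g) = 0.01730·(1300/0.565)·1.384²/(2·9.81) = 3.886 m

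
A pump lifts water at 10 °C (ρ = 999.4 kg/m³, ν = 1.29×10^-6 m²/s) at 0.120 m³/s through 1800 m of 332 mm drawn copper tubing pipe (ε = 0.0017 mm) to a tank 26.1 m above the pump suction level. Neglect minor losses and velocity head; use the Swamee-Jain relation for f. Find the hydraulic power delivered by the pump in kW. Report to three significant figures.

V = 4Q/(πD²) = 1.386 m/s; Re = 3.57×10^5; ε/D = 5.12×10^-6; f = 0.01399
h_f = f(L/D)V²/2g = 7.426 m
Total head H = z + h_f = 26.1 + 7.426 = 33.53 m
P_hyd = ρgQH = 999.4·9.81·0.120·33.53 = 39.44 kW

P_hyd ≈ 39.4 kW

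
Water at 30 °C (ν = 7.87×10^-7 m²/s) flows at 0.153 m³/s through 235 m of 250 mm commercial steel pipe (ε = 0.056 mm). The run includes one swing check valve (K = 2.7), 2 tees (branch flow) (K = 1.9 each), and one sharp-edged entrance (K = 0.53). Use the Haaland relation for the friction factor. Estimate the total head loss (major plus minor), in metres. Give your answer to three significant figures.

V = 4Q/(πD²) = 3.117 m/s; V²/2g = 0.4952 m
Re = 9.90×10^5, ε/D = 2.24×10^-4 → f = 0.01487 (Haaland)
Major: h_f = f(L/D)·V²/2g = 0.01487·940.0·0.4952 = 6.920 m
Minor: ΣK = 7.03; h_m = ΣK·V²/2g = 3.481 m
Total H_L = 6.920 + 3.481 = 10.40 m

H_L ≈ 10.4 m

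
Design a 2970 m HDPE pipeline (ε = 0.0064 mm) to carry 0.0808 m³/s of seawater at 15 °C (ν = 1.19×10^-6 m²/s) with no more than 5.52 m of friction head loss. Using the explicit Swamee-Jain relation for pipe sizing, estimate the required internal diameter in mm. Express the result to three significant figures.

Swamee-Jain (Type III): D = 0.66·[ε^1.25·(LQ²/(gh_f))^4.75 + ν·Q^9.4·(L/(gh_f))^5.2]^0.04
LQ²/(gh_f) = 0.3581; L/(gh_f) = 54.85
Term 1 = ε^1.25·(…)^4.75 = 2.45×10^-9; Term 2 = ν·Q^9.4·(…)^5.2 = 7.06×10^-8
D = 0.66·(2.45×10^-9 + 7.06×10^-8)^0.04 = 0.3420 m = 342 mm
Check: V = 0.879 m/s, Re = 2.53×10^5, f = 0.01504, h_f = 5.15 m ≈ 5.52 m ✓

D ≈ 342 mm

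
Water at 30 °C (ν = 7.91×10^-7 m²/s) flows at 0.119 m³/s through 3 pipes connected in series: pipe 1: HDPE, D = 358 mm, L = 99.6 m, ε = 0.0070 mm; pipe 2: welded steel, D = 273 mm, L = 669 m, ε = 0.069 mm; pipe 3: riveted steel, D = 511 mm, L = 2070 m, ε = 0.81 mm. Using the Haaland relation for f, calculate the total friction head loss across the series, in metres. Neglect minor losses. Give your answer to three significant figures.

H ≈ 9.79 m

Pipe 1: V = 1.182 m/s, Re = 5.35×10^5, ε/D = 1.96×10^-5, f = 0.01315, h_1 = f(L/D)V²/2g = 0.2606 m
Pipe 2: V = 2.033 m/s, Re = 7.02×10^5, ε/D = 2.53×10^-4, f = 0.01542, h_2 = f(L/D)V²/2g = 7.962 m
Pipe 3: V = 0.5803 m/s, Re = 3.75×10^5, ε/D = 0.00159, f = 0.02258, h_3 = f(L/D)V²/2g = 1.570 m
Series → Q common, losses add: H = Σh = 9.792 m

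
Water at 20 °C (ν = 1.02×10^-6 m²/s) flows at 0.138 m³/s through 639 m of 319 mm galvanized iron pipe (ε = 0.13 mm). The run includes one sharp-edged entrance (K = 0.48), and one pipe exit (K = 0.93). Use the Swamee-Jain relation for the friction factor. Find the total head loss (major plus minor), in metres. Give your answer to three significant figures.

V = 4Q/(πD²) = 1.727 m/s; V²/2g = 0.1520 m
Re = 5.40×10^5, ε/D = 4.08×10^-4 → f = 0.01710 (Swamee-Jain)
Major: h_f = f(L/D)·V²/2g = 0.01710·2003·0.1520 = 5.204 m
Minor: ΣK = 1.41; h_m = ΣK·V²/2g = 0.2143 m
Total H_L = 5.204 + 0.2143 = 5.418 m

H_L ≈ 5.42 m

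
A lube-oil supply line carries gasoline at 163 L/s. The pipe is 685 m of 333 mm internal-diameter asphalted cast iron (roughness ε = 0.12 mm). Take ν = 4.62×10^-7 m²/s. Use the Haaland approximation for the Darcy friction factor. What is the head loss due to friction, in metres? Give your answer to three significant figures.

V = 4Q/(πD²) = 4·0.163/(π·0.333²) = 1.872 m/s
Re = VD/ν = 1.872·0.333/4.62×10^-7 = 1.35×10^6 → turbulent
ε/D = 0.12/333 = 3.60×10^-4
Haaland: f = 0.01599
h_f = f(L/D)V²/(2g) = 0.01599·(685/0.333)·1.872²/(2·9.81) = 5.871 m

h_f ≈ 5.87 m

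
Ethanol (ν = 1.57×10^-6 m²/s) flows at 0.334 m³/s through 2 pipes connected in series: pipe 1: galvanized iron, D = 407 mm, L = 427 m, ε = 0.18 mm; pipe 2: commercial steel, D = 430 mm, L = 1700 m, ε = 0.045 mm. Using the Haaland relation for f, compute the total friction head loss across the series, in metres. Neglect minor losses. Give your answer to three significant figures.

Pipe 1: V = 2.567 m/s, Re = 6.66×10^5, ε/D = 4.42×10^-4, f = 0.01699, h_1 = f(L/D)V²/2g = 5.987 m
Pipe 2: V = 2.300 m/s, Re = 6.30×10^5, ε/D = 1.05×10^-4, f = 0.01396, h_2 = f(L/D)V²/2g = 14.88 m
Series → Q common, losses add: H = Σh = 20.87 m

H ≈ 20.9 m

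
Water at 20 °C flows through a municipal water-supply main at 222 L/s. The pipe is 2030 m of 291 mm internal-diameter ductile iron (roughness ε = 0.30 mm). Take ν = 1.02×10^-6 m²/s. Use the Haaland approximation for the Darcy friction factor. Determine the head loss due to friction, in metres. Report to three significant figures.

V = 4Q/(πD²) = 4·0.222/(π·0.291²) = 3.338 m/s
Re = VD/ν = 3.338·0.291/1.02×10^-6 = 9.52×10^5 → turbulent
ε/D = 0.30/291 = 0.00103
Haaland: f = 0.02009
h_f = f(L/D)V²/(2g) = 0.02009·(2030/0.291)·3.338²/(2·9.81) = 79.61 m

h_f ≈ 79.6 m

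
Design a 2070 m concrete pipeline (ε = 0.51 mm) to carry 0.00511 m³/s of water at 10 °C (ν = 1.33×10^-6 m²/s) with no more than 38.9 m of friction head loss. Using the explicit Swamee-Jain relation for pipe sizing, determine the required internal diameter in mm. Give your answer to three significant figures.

Swamee-Jain (Type III): D = 0.66·[ε^1.25·(LQ²/(gh_f))^4.75 + ν·Q^9.4·(L/(gh_f))^5.2]^0.04
LQ²/(gh_f) = 1.416×10^-4; L/(gh_f) = 5.424
Term 1 = ε^1.25·(…)^4.75 = 4.01×10^-23; Term 2 = ν·Q^9.4·(…)^5.2 = 2.52×10^-24
D = 0.66·(4.01×10^-23 + 2.52×10^-24)^0.04 = 0.08408 m = 84.1 mm
Check: V = 0.920 m/s, Re = 5.82×10^4, f = 0.03396, h_f = 36.1 m ≈ 38.9 m ✓

D ≈ 84.1 mm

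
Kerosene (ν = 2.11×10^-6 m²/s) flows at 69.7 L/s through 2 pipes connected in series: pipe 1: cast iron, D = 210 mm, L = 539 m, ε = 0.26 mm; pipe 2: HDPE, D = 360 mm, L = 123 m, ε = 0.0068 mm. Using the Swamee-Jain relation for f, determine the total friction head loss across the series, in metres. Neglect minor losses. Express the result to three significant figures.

Pipe 1: V = 2.012 m/s, Re = 2.00×10^5, ε/D = 0.00124, f = 0.02208, h_1 = f(L/D)V²/2g = 11.70 m
Pipe 2: V = 0.6848 m/s, Re = 1.17×10^5, ε/D = 1.89×10^-5, f = 0.01742, h_2 = f(L/D)V²/2g = 0.1423 m
Series → Q common, losses add: H = Σh = 11.84 m

H ≈ 11.8 m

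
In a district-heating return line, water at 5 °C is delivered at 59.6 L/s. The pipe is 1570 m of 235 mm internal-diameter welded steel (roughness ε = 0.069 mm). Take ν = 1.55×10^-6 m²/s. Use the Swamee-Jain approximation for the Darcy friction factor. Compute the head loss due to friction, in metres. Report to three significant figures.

h_f ≈ 11.4 m

V = 4Q/(πD²) = 4·0.0596/(π·0.235²) = 1.374 m/s
Re = VD/ν = 1.374·0.235/1.55×10^-6 = 2.08×10^5 → turbulent
ε/D = 0.069/235 = 2.94×10^-4
Swamee-Jain: f = 0.01767
h_f = f(L/D)V²/(2g) = 0.01767·(1570/0.235)·1.374²/(2·9.81) = 11.36 m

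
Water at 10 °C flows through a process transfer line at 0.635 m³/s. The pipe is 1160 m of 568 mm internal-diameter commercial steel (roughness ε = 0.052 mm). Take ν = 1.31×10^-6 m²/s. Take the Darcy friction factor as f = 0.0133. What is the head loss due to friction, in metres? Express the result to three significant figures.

V = 4Q/(πD²) = 4·0.635/(π·0.568²) = 2.506 m/s
h_f = f(L/D)V²/(2g) = 0.01330·(1160/0.568)·2.506²/(2·9.81) = 8.694 m

h_f ≈ 8.69 m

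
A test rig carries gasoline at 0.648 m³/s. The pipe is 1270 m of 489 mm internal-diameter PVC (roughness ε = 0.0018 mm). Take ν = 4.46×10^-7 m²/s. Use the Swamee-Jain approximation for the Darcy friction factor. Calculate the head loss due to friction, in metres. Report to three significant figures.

h_f ≈ 15.1 m

V = 4Q/(πD²) = 4·0.648/(π·0.489²) = 3.450 m/s
Re = VD/ν = 3.450·0.489/4.46×10^-7 = 3.78×10^6 → turbulent
ε/D = 0.0018/489 = 3.68×10^-6
Swamee-Jain: f = 0.009602
h_f = f(L/D)V²/(2g) = 0.009602·(1270/0.489)·3.450²/(2·9.81) = 15.13 m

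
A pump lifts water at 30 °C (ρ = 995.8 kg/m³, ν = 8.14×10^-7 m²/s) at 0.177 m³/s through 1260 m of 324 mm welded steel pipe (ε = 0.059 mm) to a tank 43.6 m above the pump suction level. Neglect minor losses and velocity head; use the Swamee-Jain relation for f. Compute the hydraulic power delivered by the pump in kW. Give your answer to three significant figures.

P_hyd ≈ 98.6 kW

V = 4Q/(πD²) = 2.147 m/s; Re = 8.55×10^5; ε/D = 1.82×10^-4; f = 0.01472
h_f = f(L/D)V²/2g = 13.44 m
Total head H = z + h_f = 43.6 + 13.44 = 57.04 m
P_hyd = ρgQH = 995.8·9.81·0.177·57.04 = 98.63 kW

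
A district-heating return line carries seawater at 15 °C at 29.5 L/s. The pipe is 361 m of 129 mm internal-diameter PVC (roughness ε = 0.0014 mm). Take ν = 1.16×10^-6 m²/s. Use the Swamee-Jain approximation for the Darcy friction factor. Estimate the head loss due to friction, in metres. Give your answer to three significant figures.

V = 4Q/(πD²) = 4·0.0295/(π·0.129²) = 2.257 m/s
Re = VD/ν = 2.257·0.129/1.16×10^-6 = 2.51×10^5 → turbulent
ε/D = 0.0014/129 = 1.09×10^-5
Swamee-Jain: f = 0.01498
h_f = f(L/D)V²/(2g) = 0.01498·(361/0.129)·2.257²/(2·9.81) = 10.89 m

h_f ≈ 10.9 m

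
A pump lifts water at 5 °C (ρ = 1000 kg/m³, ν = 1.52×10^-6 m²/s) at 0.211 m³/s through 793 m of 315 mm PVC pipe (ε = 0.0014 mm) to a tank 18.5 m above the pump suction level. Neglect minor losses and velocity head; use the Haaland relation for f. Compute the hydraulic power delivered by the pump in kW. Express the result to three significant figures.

V = 4Q/(πD²) = 2.708 m/s; Re = 5.61×10^5; ε/D = 4.44×10^-6; f = 0.01285
h_f = f(L/D)V²/2g = 12.09 m
Total head H = z + h_f = 18.5 + 12.09 = 30.59 m
P_hyd = ρgQH = 1000·9.81·0.211·30.59 = 63.31 kW

P_hyd ≈ 63.3 kW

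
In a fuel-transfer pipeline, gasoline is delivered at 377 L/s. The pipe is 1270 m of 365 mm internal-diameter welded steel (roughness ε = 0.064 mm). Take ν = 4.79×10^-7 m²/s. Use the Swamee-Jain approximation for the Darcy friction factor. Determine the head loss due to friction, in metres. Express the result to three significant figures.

V = 4Q/(πD²) = 4·0.377/(π·0.365²) = 3.603 m/s
Re = VD/ν = 3.603·0.365/4.79×10^-7 = 2.75×10^6 → turbulent
ε/D = 0.064/365 = 1.75×10^-4
Swamee-Jain: f = 0.01386
h_f = f(L/D)V²/(2g) = 0.01386·(1270/0.365)·3.603²/(2·9.81) = 31.91 m

h_f ≈ 31.9 m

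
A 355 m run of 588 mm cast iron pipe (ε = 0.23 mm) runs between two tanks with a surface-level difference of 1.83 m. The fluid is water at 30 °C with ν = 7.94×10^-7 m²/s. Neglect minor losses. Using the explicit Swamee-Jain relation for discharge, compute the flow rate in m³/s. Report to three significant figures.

Q ≈ 0.520 m³/s

Swamee-Jain (Type II): Q = -0.965·√(gD⁵h_f/L)·ln[ε/(3.7D) + √(3.17ν²L/(gD³h_f))]
√(gD⁵h_f/L) = √(9.81·0.588⁵·1.83/355) = 0.05962
ε/(3.7D) = 1.06×10^-4; √(3.17ν²L/(gD³h_f)) = 1.39×10^-5
Q = -0.965·0.05962·ln(1.197×10^-4) = 0.5196 m³/s
Check: V = 1.91 m/s, Re = 1.42×10^6, f = 0.01633, h_f = 1.84 m ≈ 1.83 m ✓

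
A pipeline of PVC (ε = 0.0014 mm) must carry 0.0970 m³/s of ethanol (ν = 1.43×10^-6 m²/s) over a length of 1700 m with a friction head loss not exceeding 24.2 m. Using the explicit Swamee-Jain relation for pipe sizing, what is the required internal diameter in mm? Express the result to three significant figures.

D ≈ 241 mm

Swamee-Jain (Type III): D = 0.66·[ε^1.25·(LQ²/(gh_f))^4.75 + ν·Q^9.4·(L/(gh_f))^5.2]^0.04
LQ²/(gh_f) = 0.06738; L/(gh_f) = 7.161
Term 1 = ε^1.25·(…)^4.75 = 1.31×10^-13; Term 2 = ν·Q^9.4·(…)^5.2 = 1.19×10^-11
D = 0.66·(1.31×10^-13 + 1.19×10^-11)^0.04 = 0.2414 m = 241 mm
Check: V = 2.12 m/s, Re = 3.58×10^5, f = 0.01399, h_f = 22.5 m ≈ 24.2 m ✓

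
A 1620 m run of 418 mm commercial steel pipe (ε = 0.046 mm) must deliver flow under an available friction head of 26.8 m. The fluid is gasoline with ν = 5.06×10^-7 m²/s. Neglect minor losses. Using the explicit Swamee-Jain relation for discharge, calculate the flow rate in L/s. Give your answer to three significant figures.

Q ≈ 447 L/s

Swamee-Jain (Type II): Q = -0.965·√(gD⁵h_f/L)·ln[ε/(3.7D) + √(3.17ν²L/(gD³h_f))]
√(gD⁵h_f/L) = √(9.81·0.418⁵·26.8/1620) = 0.04551
ε/(3.7D) = 2.97×10^-5; √(3.17ν²L/(gD³h_f)) = 8.28×10^-6
Q = -0.965·0.04551·ln(3.802×10^-5) = 0.4469 m³/s
Check: V = 3.26 m/s, Re = 2.69×10^6, f = 0.01287, h_f = 27.0 m ≈ 26.8 m ✓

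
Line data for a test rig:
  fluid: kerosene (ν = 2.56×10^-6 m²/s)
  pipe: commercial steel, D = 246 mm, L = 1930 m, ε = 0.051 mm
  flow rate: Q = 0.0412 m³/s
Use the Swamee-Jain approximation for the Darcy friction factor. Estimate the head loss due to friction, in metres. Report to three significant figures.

V = 4Q/(πD²) = 4·0.0412/(π·0.246²) = 0.8668 m/s
Re = VD/ν = 0.8668·0.246/2.56×10^-6 = 8.33×10^4 → turbulent
ε/D = 0.051/246 = 2.07×10^-4
Swamee-Jain: f = 0.01963
h_f = f(L/D)V²/(2g) = 0.01963·(1930/0.246)·0.8668²/(2·9.81) = 5.898 m

h_f ≈ 5.90 m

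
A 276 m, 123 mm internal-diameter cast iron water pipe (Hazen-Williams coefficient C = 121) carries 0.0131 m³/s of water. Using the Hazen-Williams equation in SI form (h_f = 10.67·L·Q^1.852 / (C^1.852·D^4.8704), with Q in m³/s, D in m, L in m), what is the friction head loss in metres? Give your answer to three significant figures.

h_f ≈ 3.61 m

h_f = 10.67·276·0.0131^1.852 / (121^1.852·0.123^4.8704) = 3.610 m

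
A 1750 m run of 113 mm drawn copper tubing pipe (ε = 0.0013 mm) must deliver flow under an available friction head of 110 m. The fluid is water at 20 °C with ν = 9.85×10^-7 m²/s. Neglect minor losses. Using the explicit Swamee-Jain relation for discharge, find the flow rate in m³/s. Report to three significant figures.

Q ≈ 0.0315 m³/s

Swamee-Jain (Type II): Q = -0.965·√(gD⁵h_f/L)·ln[ε/(3.7D) + √(3.17ν²L/(gD³h_f))]
√(gD⁵h_f/L) = √(9.81·0.113⁵·110/1750) = 0.003371
ε/(3.7D) = 3.11×10^-6; √(3.17ν²L/(gD³h_f)) = 5.88×10^-5
Q = -0.965·0.003371·ln(6.190×10^-5) = 0.03152 m³/s
Check: V = 3.14 m/s, Re = 3.61×10^5, f = 0.01404, h_f = 109 m ≈ 110 m ✓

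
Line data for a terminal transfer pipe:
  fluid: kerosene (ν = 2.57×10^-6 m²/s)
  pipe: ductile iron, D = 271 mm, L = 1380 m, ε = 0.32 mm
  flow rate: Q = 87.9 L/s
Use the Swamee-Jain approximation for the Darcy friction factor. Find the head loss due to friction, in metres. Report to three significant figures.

V = 4Q/(πD²) = 4·0.0879/(π·0.271²) = 1.524 m/s
Re = VD/ν = 1.524·0.271/2.57×10^-6 = 1.61×10^5 → turbulent
ε/D = 0.32/271 = 0.00118
Swamee-Jain: f = 0.02216
h_f = f(L/D)V²/(2g) = 0.02216·(1380/0.271)·1.524²/(2·9.81) = 13.36 m

h_f ≈ 13.4 m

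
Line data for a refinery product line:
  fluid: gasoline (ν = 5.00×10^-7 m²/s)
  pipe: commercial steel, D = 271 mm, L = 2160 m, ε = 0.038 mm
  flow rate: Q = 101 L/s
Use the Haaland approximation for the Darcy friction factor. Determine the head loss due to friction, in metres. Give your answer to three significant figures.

V = 4Q/(πD²) = 4·0.101/(π·0.271²) = 1.751 m/s
Re = VD/ν = 1.751·0.271/5.00×10^-7 = 9.49×10^5 → turbulent
ε/D = 0.038/271 = 1.40×10^-4
Haaland: f = 0.01393
h_f = f(L/D)V²/(2g) = 0.01393·(2160/0.271)·1.751²/(2·9.81) = 17.35 m

h_f ≈ 17.4 m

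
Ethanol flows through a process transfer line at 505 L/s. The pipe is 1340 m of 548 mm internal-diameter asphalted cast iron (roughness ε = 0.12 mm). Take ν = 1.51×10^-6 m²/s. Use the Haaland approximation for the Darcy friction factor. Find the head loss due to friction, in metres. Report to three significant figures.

V = 4Q/(πD²) = 4·0.505/(π·0.548²) = 2.141 m/s
Re = VD/ν = 2.141·0.548/1.51×10^-6 = 7.77×10^5 → turbulent
ε/D = 0.12/548 = 2.19×10^-4
Haaland: f = 0.01501
h_f = f(L/D)V²/(2g) = 0.01501·(1340/0.548)·2.141²/(2·9.81) = 8.574 m

h_f ≈ 8.57 m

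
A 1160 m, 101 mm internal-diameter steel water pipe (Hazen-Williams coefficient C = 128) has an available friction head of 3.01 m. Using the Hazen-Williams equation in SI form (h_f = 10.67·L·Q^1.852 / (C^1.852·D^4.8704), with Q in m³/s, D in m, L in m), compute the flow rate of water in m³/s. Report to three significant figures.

Q ≈ 0.00345 m³/s

Rearranging: Q = [h_f·C^1.852·D^4.8704 / (10.67·L)]^(1/1.852)
Q = [3.01·128^1.852·0.101^4.8704 / (10.67·1160)]^0.540 = 0.003446 m³/s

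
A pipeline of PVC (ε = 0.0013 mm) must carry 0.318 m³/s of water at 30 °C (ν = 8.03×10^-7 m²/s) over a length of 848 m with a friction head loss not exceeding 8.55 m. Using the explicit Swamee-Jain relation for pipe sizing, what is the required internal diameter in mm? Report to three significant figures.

Swamee-Jain (Type III): D = 0.66·[ε^1.25·(LQ²/(gh_f))^4.75 + ν·Q^9.4·(L/(gh_f))^5.2]^0.04
LQ²/(gh_f) = 1.022; L/(gh_f) = 10.11
Term 1 = ε^1.25·(…)^4.75 = 4.88×10^-8; Term 2 = ν·Q^9.4·(…)^5.2 = 2.83×10^-6
D = 0.66·(4.88×10^-8 + 2.83×10^-6)^0.04 = 0.3962 m = 396 mm
Check: V = 2.58 m/s, Re = 1.27×10^6, f = 0.01125, h_f = 8.16 m ≈ 8.55 m ✓

D ≈ 396 mm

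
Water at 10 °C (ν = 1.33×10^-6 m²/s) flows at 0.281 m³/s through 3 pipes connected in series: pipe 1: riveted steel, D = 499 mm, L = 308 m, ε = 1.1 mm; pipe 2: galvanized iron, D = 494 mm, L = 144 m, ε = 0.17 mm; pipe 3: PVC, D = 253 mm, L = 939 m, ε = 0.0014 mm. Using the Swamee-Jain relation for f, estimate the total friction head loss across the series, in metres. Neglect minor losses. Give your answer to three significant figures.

H ≈ 70.9 m

Pipe 1: V = 1.437 m/s, Re = 5.39×10^5, ε/D = 0.00220, f = 0.02446, h_1 = f(L/D)V²/2g = 1.589 m
Pipe 2: V = 1.466 m/s, Re = 5.45×10^5, ε/D = 3.44×10^-4, f = 0.01663, h_2 = f(L/D)V²/2g = 0.5309 m
Pipe 3: V = 5.590 m/s, Re = 1.06×10^6, ε/D = 5.53×10^-6, f = 0.01163, h_3 = f(L/D)V²/2g = 68.75 m
Series → Q common, losses add: H = Σh = 70.87 m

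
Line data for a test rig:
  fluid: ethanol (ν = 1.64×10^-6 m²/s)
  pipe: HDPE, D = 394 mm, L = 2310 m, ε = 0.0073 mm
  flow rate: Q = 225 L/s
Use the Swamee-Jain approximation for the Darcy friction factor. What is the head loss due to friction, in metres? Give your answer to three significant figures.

V = 4Q/(πD²) = 4·0.225/(π·0.394²) = 1.845 m/s
Re = VD/ν = 1.845·0.394/1.64×10^-6 = 4.43×10^5 → turbulent
ε/D = 0.0073/394 = 1.85×10^-5
Swamee-Jain: f = 0.01365
h_f = f(L/D)V²/(2g) = 0.01365·(2310/0.394)·1.845²/(2·9.81) = 13.89 m

h_f ≈ 13.9 m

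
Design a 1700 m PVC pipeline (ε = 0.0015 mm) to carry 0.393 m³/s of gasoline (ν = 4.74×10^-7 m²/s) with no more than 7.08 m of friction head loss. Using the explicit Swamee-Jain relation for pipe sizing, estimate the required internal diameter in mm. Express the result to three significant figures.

D ≈ 505 mm

Swamee-Jain (Type III): D = 0.66·[ε^1.25·(LQ²/(gh_f))^4.75 + ν·Q^9.4·(L/(gh_f))^5.2]^0.04
LQ²/(gh_f) = 3.780; L/(gh_f) = 24.48
Term 1 = ε^1.25·(…)^4.75 = 2.91×10^-5; Term 2 = ν·Q^9.4·(…)^5.2 = 0.00121
D = 0.66·(2.91×10^-5 + 0.00121)^0.04 = 0.5051 m = 505 mm
Check: V = 1.96 m/s, Re = 2.09×10^6, f = 0.01041, h_f = 6.87 m ≈ 7.08 m ✓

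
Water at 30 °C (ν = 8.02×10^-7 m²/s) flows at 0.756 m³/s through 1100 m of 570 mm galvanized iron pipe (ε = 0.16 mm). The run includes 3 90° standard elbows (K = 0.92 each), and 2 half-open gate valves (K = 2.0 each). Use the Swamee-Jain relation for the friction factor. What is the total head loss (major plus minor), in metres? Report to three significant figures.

H_L ≈ 16.1 m

V = 4Q/(πD²) = 2.963 m/s; V²/2g = 0.4474 m
Re = 2.11×10^6, ε/D = 2.81×10^-4 → f = 0.01518 (Swamee-Jain)
Major: h_f = f(L/D)·V²/2g = 0.01518·1930·0.4474 = 13.11 m
Minor: ΣK = 6.76; h_m = ΣK·V²/2g = 3.024 m
Total H_L = 13.11 + 3.024 = 16.13 m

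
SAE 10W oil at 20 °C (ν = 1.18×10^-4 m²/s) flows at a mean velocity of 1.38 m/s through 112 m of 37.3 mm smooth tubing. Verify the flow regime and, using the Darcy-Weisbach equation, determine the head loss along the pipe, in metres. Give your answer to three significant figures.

Re = VD/ν = 1.38·0.03730/1.18×10^-4 = 436 → laminar (Re < 2300)
f = 64/Re = 0.1467
h_f = f(L/D)V²/(2g) = 0.1467·(112/0.03730)·1.38²/(2·9.81) = 42.76 m

h_f ≈ 42.8 m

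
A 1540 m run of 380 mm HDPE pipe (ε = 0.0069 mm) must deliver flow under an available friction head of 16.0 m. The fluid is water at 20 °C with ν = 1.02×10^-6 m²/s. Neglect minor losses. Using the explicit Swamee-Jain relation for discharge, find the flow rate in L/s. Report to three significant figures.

Q ≈ 286 L/s

Swamee-Jain (Type II): Q = -0.965·√(gD⁵h_f/L)·ln[ε/(3.7D) + √(3.17ν²L/(gD³h_f))]
√(gD⁵h_f/L) = √(9.81·0.380⁵·16.0/1540) = 0.02842
ε/(3.7D) = 4.91×10^-6; √(3.17ν²L/(gD³h_f)) = 2.43×10^-5
Q = -0.965·0.02842·ln(2.919×10^-5) = 0.2863 m³/s
Check: V = 2.52 m/s, Re = 9.41×10^5, f = 0.01215, h_f = 16.0 m ≈ 16.0 m ✓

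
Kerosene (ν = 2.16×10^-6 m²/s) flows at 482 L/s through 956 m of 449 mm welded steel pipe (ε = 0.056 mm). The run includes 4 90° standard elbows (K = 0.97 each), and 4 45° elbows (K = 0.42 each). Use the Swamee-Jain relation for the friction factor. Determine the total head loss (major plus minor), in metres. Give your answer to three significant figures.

H_L ≈ 17.1 m

V = 4Q/(πD²) = 3.044 m/s; V²/2g = 0.4723 m
Re = 6.33×10^5, ε/D = 1.25×10^-4 → f = 0.01440 (Swamee-Jain)
Major: h_f = f(L/D)·V²/2g = 0.01440·2129·0.4723 = 14.48 m
Minor: ΣK = 5.56; h_m = ΣK·V²/2g = 2.626 m
Total H_L = 14.48 + 2.626 = 17.11 m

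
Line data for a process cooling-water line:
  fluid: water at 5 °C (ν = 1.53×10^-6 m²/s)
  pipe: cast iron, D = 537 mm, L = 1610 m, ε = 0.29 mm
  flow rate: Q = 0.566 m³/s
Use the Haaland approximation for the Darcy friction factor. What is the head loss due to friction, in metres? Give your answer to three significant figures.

h_f ≈ 16.7 m

V = 4Q/(πD²) = 4·0.566/(π·0.537²) = 2.499 m/s
Re = VD/ν = 2.499·0.537/1.53×10^-6 = 8.77×10^5 → turbulent
ε/D = 0.29/537 = 5.40×10^-4
Haaland: f = 0.01750
h_f = f(L/D)V²/(2g) = 0.01750·(1610/0.537)·2.499²/(2·9.81) = 16.70 m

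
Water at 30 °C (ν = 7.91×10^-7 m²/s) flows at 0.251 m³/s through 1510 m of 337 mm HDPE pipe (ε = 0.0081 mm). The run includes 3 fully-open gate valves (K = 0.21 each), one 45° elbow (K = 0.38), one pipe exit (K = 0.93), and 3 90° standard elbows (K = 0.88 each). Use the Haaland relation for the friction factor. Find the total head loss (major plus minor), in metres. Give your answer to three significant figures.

H_L ≈ 23.1 m

V = 4Q/(πD²) = 2.814 m/s; V²/2g = 0.4036 m
Re = 1.20×10^6, ε/D = 2.40×10^-5 → f = 0.01175 (Haaland)
Major: h_f = f(L/D)·V²/2g = 0.01175·4481·0.4036 = 21.25 m
Minor: ΣK = 4.58; h_m = ΣK·V²/2g = 1.848 m
Total H_L = 21.25 + 1.848 = 23.10 m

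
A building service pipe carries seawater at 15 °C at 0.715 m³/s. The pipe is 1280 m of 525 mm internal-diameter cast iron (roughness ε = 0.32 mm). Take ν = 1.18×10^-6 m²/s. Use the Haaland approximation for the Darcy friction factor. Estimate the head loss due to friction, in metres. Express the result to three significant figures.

h_f ≈ 24.1 m

V = 4Q/(πD²) = 4·0.715/(π·0.525²) = 3.303 m/s
Re = VD/ν = 3.303·0.525/1.18×10^-6 = 1.47×10^6 → turbulent
ε/D = 0.32/525 = 6.10×10^-4
Haaland: f = 0.01776
h_f = f(L/D)V²/(2g) = 0.01776·(1280/0.525)·3.303²/(2·9.81) = 24.08 m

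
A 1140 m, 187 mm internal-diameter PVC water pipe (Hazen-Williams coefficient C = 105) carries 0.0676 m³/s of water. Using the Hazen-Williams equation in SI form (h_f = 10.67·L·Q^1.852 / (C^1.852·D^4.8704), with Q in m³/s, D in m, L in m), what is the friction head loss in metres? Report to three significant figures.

h_f ≈ 52.6 m

h_f = 10.67·1140·0.0676^1.852 / (105^1.852·0.187^4.8704) = 52.64 m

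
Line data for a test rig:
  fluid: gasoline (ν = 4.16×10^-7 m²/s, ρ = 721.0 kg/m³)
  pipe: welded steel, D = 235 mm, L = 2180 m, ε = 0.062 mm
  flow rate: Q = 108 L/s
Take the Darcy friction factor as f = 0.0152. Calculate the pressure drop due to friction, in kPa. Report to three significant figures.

V = 4Q/(πD²) = 4·0.108/(π·0.235²) = 2.490 m/s
h_f = f(L/D)V²/(2g) = 0.01520·(2180/0.235)·2.490²/(2·9.81) = 44.56 m
Δp = ρg·h_f = 721.0·9.81·44.56 = 315.2 kPa

Δp ≈ 315 kPa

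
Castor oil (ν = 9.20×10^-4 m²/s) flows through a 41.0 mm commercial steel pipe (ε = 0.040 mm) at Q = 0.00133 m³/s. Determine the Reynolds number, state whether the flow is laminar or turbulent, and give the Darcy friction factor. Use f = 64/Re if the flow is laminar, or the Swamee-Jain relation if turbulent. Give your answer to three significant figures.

V = 4Q/(πD²) = 1.007 m/s
Re = VD/ν = 1.007·0.0410/9.20×10^-4 = 44.9
Re < 2300 → laminar → f = 64/Re = 1.426

Re ≈ 44.9; laminar; f = 64/Re ≈ 1.43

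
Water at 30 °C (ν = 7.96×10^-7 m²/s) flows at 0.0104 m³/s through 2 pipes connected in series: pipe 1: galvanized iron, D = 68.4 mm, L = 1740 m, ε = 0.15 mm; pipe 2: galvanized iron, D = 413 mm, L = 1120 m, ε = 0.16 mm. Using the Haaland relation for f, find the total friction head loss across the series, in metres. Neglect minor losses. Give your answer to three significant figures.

H ≈ 256 m

Pipe 1: V = 2.830 m/s, Re = 2.43×10^5, ε/D = 0.00219, f = 0.02466, h_1 = f(L/D)V²/2g = 256.2 m
Pipe 2: V = 0.07763 m/s, Re = 4.03×10^4, ε/D = 3.87×10^-4, f = 0.02281, h_2 = f(L/D)V²/2g = 0.01900 m
Series → Q common, losses add: H = Σh = 256.2 m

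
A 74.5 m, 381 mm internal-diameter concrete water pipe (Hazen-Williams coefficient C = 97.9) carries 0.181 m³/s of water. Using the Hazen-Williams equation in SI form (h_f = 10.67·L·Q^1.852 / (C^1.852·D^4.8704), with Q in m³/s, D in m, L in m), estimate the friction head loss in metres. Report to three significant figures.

h_f ≈ 0.758 m

h_f = 10.67·74.5·0.181^1.852 / (97.9^1.852·0.381^4.8704) = 0.7580 m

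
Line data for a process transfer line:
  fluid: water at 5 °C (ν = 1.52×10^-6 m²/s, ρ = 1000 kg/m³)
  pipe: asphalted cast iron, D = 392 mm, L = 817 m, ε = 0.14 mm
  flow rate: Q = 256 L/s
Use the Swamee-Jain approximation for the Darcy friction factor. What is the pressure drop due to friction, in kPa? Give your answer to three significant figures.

V = 4Q/(πD²) = 4·0.256/(π·0.392²) = 2.121 m/s
Re = VD/ν = 2.121·0.392/1.52×10^-6 = 5.47×10^5 → turbulent
ε/D = 0.14/392 = 3.57×10^-4
Swamee-Jain: f = 0.01672
h_f = f(L/D)V²/(2g) = 0.01672·(817/0.392)·2.121²/(2·9.81) = 7.991 m
Δp = ρg·h_f = 1000·9.81·7.991 = 78.39 kPa

Δp ≈ 78.4 kPa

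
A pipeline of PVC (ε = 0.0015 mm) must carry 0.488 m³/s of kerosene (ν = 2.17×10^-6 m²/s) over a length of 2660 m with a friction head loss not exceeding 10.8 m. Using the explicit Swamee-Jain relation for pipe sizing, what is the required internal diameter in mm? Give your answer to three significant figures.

D ≈ 585 mm

Swamee-Jain (Type III): D = 0.66·[ε^1.25·(LQ²/(gh_f))^4.75 + ν·Q^9.4·(L/(gh_f))^5.2]^0.04
LQ²/(gh_f) = 5.979; L/(gh_f) = 25.11
Term 1 = ε^1.25·(…)^4.75 = 2.57×10^-4; Term 2 = ν·Q^9.4·(…)^5.2 = 0.0486
D = 0.66·(2.57×10^-4 + 0.0486)^0.04 = 0.5849 m = 585 mm
Check: V = 1.82 m/s, Re = 4.90×10^5, f = 0.01318, h_f = 10.1 m ≈ 10.8 m ✓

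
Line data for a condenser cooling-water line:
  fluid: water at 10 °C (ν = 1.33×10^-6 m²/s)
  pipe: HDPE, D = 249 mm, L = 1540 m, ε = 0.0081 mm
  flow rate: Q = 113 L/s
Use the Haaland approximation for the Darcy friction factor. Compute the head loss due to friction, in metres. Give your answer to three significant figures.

V = 4Q/(πD²) = 4·0.113/(π·0.249²) = 2.321 m/s
Re = VD/ν = 2.321·0.249/1.33×10^-6 = 4.34×10^5 → turbulent
ε/D = 0.0081/249 = 3.25×10^-5
Haaland: f = 0.01375
h_f = f(L/D)V²/(2g) = 0.01375·(1540/0.249)·2.321²/(2·9.81) = 23.35 m

h_f ≈ 23.3 m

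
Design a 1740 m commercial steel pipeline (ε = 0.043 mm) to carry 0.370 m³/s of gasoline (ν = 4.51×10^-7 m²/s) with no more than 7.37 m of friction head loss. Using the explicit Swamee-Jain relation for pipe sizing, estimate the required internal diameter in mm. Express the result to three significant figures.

Swamee-Jain (Type III): D = 0.66·[ε^1.25·(LQ²/(gh_f))^4.75 + ν·Q^9.4·(L/(gh_f))^5.2]^0.04
LQ²/(gh_f) = 3.295; L/(gh_f) = 24.07
Term 1 = ε^1.25·(…)^4.75 = 0.00100; Term 2 = ν·Q^9.4·(…)^5.2 = 6.01×10^-4
D = 0.66·(0.00100 + 6.01×10^-4)^0.04 = 0.5102 m = 510 mm
Check: V = 1.81 m/s, Re = 2.05×10^6, f = 0.01257, h_f = 7.16 m ≈ 7.37 m ✓

D ≈ 510 mm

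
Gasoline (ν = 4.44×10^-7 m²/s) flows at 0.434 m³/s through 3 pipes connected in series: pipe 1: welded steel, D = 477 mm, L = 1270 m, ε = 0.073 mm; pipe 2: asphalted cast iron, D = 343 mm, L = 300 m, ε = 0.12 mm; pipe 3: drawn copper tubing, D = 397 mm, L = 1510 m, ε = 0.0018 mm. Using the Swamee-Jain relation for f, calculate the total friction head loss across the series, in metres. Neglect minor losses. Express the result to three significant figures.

Pipe 1: V = 2.429 m/s, Re = 2.61×10^6, ε/D = 1.53×10^-4, f = 0.01357, h_1 = f(L/D)V²/2g = 10.86 m
Pipe 2: V = 4.697 m/s, Re = 3.63×10^6, ε/D = 3.50×10^-4, f = 0.01568, h_2 = f(L/D)V²/2g = 15.42 m
Pipe 3: V = 3.506 m/s, Re = 3.13×10^6, ε/D = 4.53×10^-6, f = 0.009893, h_3 = f(L/D)V²/2g = 23.57 m
Series → Q common, losses add: H = Σh = 49.86 m

H ≈ 49.9 m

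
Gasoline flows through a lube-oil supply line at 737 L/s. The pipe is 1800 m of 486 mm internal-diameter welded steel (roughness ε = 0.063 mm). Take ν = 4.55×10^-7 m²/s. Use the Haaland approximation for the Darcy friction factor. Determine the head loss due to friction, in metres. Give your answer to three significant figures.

V = 4Q/(πD²) = 4·0.737/(π·0.486²) = 3.973 m/s
Re = VD/ν = 3.973·0.486/4.55×10^-7 = 4.24×10^6 → turbulent
ε/D = 0.063/486 = 1.30×10^-4
Haaland: f = 0.01292
h_f = f(L/D)V²/(2g) = 0.01292·(1800/0.486)·3.973²/(2·9.81) = 38.50 m

h_f ≈ 38.5 m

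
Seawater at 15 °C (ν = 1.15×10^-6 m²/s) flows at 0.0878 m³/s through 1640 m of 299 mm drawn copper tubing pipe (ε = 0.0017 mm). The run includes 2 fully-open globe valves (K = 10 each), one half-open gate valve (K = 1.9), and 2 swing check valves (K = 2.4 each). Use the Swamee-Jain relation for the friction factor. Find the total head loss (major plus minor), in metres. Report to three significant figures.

V = 4Q/(πD²) = 1.250 m/s; V²/2g = 0.07969 m
Re = 3.25×10^5, ε/D = 5.69×10^-6 → f = 0.01423 (Swamee-Jain)
Major: h_f = f(L/D)·V²/2g = 0.01423·5485·0.07969 = 6.220 m
Minor: ΣK = 26.7; h_m = ΣK·V²/2g = 2.128 m
Total H_L = 6.220 + 2.128 = 8.348 m

H_L ≈ 8.35 m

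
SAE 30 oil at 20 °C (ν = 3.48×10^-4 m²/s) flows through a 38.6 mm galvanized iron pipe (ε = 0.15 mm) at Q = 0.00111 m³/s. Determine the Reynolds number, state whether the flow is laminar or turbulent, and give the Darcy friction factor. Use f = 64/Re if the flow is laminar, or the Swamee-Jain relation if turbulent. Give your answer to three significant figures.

Re ≈ 105; laminar; f = 64/Re ≈ 0.608

V = 4Q/(πD²) = 0.9485 m/s
Re = VD/ν = 0.9485·0.0386/3.48×10^-4 = 105
Re < 2300 → laminar → f = 64/Re = 0.6083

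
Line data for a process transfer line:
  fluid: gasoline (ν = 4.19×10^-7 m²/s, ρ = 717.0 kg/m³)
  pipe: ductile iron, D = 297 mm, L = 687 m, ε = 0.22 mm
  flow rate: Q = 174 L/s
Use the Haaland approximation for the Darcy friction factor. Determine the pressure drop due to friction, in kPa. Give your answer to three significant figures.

Δp ≈ 96.8 kPa

V = 4Q/(πD²) = 4·0.174/(π·0.297²) = 2.512 m/s
Re = VD/ν = 2.512·0.297/4.19×10^-7 = 1.78×10^6 → turbulent
ε/D = 0.22/297 = 7.41×10^-4
Haaland: f = 0.01850
h_f = f(L/D)V²/(2g) = 0.01850·(687/0.297)·2.512²/(2·9.81) = 13.76 m
Δp = ρg·h_f = 717.0·9.81·13.76 = 96.78 kPa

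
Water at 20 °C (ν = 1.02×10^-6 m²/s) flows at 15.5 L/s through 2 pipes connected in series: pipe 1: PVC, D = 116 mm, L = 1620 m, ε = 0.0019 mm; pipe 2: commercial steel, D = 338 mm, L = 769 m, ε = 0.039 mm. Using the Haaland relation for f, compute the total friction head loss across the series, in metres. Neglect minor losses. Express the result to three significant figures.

Pipe 1: V = 1.467 m/s, Re = 1.67×10^5, ε/D = 1.64×10^-5, f = 0.01615, h_1 = f(L/D)V²/2g = 24.73 m
Pipe 2: V = 0.1727 m/s, Re = 5.72×10^4, ε/D = 1.15×10^-4, f = 0.02046, h_2 = f(L/D)V²/2g = 0.07078 m
Series → Q common, losses add: H = Σh = 24.80 m

H ≈ 24.8 m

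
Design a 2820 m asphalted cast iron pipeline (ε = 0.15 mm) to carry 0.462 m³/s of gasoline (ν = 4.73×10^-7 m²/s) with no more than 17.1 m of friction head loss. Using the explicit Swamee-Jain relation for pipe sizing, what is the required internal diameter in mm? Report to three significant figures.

Swamee-Jain (Type III): D = 0.66·[ε^1.25·(LQ²/(gh_f))^4.75 + ν·Q^9.4·(L/(gh_f))^5.2]^0.04
LQ²/(gh_f) = 3.588; L/(gh_f) = 16.81
Term 1 = ε^1.25·(…)^4.75 = 0.00717; Term 2 = ν·Q^9.4·(…)^5.2 = 7.86×10^-4
D = 0.66·(0.00717 + 7.86×10^-4)^0.04 = 0.5440 m = 544 mm
Check: V = 1.99 m/s, Re = 2.29×10^6, f = 0.01510, h_f = 15.8 m ≈ 17.1 m ✓

D ≈ 544 mm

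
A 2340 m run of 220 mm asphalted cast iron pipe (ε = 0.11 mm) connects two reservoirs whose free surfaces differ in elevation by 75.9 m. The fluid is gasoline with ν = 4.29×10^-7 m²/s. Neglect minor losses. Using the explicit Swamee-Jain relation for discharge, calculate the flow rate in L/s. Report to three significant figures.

Swamee-Jain (Type II): Q = -0.965·√(gD⁵h_f/L)·ln[ε/(3.7D) + √(3.17ν²L/(gD³h_f))]
√(gD⁵h_f/L) = √(9.81·0.220⁵·75.9/2340) = 0.01281
ε/(3.7D) = 1.35×10^-4; √(3.17ν²L/(gD³h_f)) = 1.31×10^-5
Q = -0.965·0.01281·ln(1.483×10^-4) = 0.1090 m³/s
Check: V = 2.87 m/s, Re = 1.47×10^6, f = 0.01713, h_f = 76.3 m ≈ 75.9 m ✓

Q ≈ 109 L/s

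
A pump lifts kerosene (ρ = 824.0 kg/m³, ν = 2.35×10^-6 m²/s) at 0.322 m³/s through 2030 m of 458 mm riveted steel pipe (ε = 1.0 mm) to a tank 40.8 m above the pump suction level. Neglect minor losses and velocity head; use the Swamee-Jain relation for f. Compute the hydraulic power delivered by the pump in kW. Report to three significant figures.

V = 4Q/(πD²) = 1.954 m/s; Re = 3.81×10^5; ε/D = 0.00218; f = 0.02456
h_f = f(L/D)V²/2g = 21.19 m
Total head H = z + h_f = 40.8 + 21.19 = 61.99 m
P_hyd = ρgQH = 824.0·9.81·0.322·61.99 = 161.4 kW

P_hyd ≈ 161 kW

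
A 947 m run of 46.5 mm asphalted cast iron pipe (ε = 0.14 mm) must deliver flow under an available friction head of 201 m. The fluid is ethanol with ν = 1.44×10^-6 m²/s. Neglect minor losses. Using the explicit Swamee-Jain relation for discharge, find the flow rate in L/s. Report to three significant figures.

Q ≈ 4.49 L/s

Swamee-Jain (Type II): Q = -0.965·√(gD⁵h_f/L)·ln[ε/(3.7D) + √(3.17ν²L/(gD³h_f))]
√(gD⁵h_f/L) = √(9.81·0.0465⁵·201/947) = 6.728×10^-4
ε/(3.7D) = 8.14×10^-4; √(3.17ν²L/(gD³h_f)) = 1.77×10^-4
Q = -0.965·6.728×10^-4·ln(9.909×10^-4) = 0.004491 m³/s
Check: V = 2.64 m/s, Re = 8.54×10^4, f = 0.02796, h_f = 203 m ≈ 201 m ✓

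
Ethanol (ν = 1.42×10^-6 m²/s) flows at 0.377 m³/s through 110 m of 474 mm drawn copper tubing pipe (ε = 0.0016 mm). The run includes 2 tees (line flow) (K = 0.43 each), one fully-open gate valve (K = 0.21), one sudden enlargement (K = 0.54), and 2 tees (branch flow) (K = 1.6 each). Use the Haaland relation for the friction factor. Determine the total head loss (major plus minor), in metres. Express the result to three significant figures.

V = 4Q/(πD²) = 2.136 m/s; V²/2g = 0.2326 m
Re = 7.13×10^5, ε/D = 3.38×10^-6 → f = 0.01232 (Haaland)
Major: h_f = f(L/D)·V²/2g = 0.01232·232.1·0.2326 = 0.6651 m
Minor: ΣK = 4.81; h_m = ΣK·V²/2g = 1.119 m
Total H_L = 0.6651 + 1.119 = 1.784 m

H_L ≈ 1.78 m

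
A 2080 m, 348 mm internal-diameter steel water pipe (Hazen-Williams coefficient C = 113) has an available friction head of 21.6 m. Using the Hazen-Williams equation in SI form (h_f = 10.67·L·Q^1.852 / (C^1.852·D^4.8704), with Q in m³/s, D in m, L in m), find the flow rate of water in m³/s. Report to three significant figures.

Q ≈ 0.166 m³/s

Rearranging: Q = [h_f·C^1.852·D^4.8704 / (10.67·L)]^(1/1.852)
Q = [21.6·113^1.852·0.348^4.8704 / (10.67·2080)]^0.540 = 0.1665 m³/s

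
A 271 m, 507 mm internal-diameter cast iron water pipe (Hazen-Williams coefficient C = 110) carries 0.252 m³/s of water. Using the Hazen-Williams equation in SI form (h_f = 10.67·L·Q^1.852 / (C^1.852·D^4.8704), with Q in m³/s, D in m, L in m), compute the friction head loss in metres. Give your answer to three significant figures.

h_f = 10.67·271·0.252^1.852 / (110^1.852·0.507^4.8704) = 1.020 m

h_f ≈ 1.02 m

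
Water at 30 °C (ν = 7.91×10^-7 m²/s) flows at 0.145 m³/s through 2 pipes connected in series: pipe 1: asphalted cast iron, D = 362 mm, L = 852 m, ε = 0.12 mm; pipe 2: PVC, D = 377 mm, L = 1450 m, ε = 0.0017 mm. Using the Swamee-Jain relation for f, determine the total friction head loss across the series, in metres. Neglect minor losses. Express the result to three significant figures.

Pipe 1: V = 1.409 m/s, Re = 6.45×10^5, ε/D = 3.31×10^-4, f = 0.01637, h_1 = f(L/D)V²/2g = 3.897 m
Pipe 2: V = 1.299 m/s, Re = 6.19×10^5, ε/D = 4.51×10^-6, f = 0.01269, h_2 = f(L/D)V²/2g = 4.197 m
Series → Q common, losses add: H = Σh = 8.094 m

H ≈ 8.09 m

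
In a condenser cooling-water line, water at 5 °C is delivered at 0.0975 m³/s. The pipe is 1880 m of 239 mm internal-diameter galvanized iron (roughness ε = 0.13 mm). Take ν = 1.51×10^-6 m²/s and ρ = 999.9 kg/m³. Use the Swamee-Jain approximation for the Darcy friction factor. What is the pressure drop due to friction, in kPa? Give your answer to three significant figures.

V = 4Q/(πD²) = 4·0.0975/(π·0.239²) = 2.173 m/s
Re = VD/ν = 2.173·0.239/1.51×10^-6 = 3.44×10^5 → turbulent
ε/D = 0.13/239 = 5.44×10^-4
Swamee-Jain: f = 0.01841
h_f = f(L/D)V²/(2g) = 0.01841·(1880/0.239)·2.173²/(2·9.81) = 34.87 m
Δp = ρg·h_f = 999.9·9.81·34.87 = 342.0 kPa

Δp ≈ 342 kPa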